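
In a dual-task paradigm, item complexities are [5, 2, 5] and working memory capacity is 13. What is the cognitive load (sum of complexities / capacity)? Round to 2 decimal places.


Total complexity = 5 + 2 + 5 = 12
Load = total / capacity = 12 / 13
= 0.92


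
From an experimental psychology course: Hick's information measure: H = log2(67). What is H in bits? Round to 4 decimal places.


H = log2(n)
H = log2(67)
= 6.0661


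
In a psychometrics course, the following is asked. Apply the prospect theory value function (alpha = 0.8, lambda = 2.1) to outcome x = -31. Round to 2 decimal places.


Since x = -31 < 0, use v(x) = -lambda*(-x)^alpha
(-x) = 31
31^0.8 = 15.5987
v(-31) = -2.1 * 15.5987
= -32.76


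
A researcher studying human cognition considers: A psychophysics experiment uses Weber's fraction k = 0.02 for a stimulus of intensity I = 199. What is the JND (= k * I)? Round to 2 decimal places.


JND = k * I
JND = 0.02 * 199
= 3.98


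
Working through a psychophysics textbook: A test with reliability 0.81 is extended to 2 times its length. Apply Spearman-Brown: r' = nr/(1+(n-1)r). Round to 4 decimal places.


r_new = n*r / (1 + (n-1)*r)
Numerator = 2 * 0.81 = 1.62
Denominator = 1 + 1 * 0.81 = 1.81
r_new = 1.62 / 1.81
= 0.8950


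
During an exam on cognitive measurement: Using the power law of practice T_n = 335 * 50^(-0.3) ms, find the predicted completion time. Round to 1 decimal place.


T_n = 335 * 50^(-0.3)
50^(-0.3) = 0.309249
T_n = 335 * 0.309249
= 103.6 ms


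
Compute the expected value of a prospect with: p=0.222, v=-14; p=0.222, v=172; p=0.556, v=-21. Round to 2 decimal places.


EU = sum(p_i * v_i)
0.222 * -14 = -3.108
0.222 * 172 = 38.184
0.556 * -21 = -11.676
EU = -3.108 + 38.184 + -11.676
= 23.40


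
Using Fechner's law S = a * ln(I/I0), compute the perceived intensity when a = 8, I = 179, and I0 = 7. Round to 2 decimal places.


S = 8 * ln(179/7)
I/I0 = 25.571429
ln(25.571429) = 3.2415
S = 8 * 3.2415
= 25.93


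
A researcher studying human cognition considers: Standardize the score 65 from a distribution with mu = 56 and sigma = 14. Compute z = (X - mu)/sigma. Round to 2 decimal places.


z = (X - mu) / sigma
= (65 - 56) / 14
= 9 / 14
= 0.64


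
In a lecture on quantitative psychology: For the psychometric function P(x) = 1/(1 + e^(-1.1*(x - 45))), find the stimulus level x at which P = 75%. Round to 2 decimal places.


At P = 0.75: 0.75 = 1/(1 + e^(-k*(x-x0)))
Solving: e^(-k*(x-x0)) = 1/3
x = x0 + ln(3)/k
ln(3) = 1.0986
x = 45 + 1.0986/1.1
= 45 + 0.9987
= 46.00


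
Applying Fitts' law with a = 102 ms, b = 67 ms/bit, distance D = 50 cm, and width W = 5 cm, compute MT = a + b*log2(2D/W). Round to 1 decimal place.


MT = 102 + 67 * log2(2*50/5)
2D/W = 20.0
log2(20.0) = 4.3219
MT = 102 + 67 * 4.3219
= 391.6 ms


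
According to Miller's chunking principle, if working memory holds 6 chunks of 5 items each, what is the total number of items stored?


Total items = chunks * items_per_chunk
= 6 * 5
= 30


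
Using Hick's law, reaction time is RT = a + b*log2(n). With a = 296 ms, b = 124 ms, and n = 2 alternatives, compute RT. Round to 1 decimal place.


RT = 296 + 124 * log2(2)
log2(2) = 1.0
RT = 296 + 124 * 1.0
= 296 + 124.0
= 420.0 ms


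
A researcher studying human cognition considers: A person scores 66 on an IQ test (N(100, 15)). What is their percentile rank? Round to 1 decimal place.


z = (IQ - mean) / SD
z = (66 - 100) / 15 = -2.2667
Percentile = Phi(-2.2667) * 100
Phi(-2.2667) = 0.011704
= 1.2


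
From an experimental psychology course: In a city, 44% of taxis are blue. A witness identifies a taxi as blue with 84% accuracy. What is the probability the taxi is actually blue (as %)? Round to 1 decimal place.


P(blue | says blue) = P(says blue | blue)*P(blue) / [P(says blue | blue)*P(blue) + P(says blue | not blue)*P(not blue)]
Numerator = 0.84 * 0.44 = 0.3696
False identification = 0.16 * 0.56 = 0.0896
P = 0.3696 / (0.3696 + 0.0896)
= 0.3696 / 0.4592
As percentage = 80.5


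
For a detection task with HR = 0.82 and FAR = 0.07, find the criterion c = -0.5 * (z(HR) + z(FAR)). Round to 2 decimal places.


c = -0.5 * (z(HR) + z(FAR))
z(0.82) = 0.9154
z(0.07) = -1.4758
c = -0.5 * (0.9154 + -1.4758)
= -0.5 * -0.5604
= 0.28


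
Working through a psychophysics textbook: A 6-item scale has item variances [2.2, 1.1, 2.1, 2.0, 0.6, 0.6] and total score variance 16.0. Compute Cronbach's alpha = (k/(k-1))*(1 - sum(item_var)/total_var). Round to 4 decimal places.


alpha = (k/(k-1)) * (1 - sum(s_i^2)/s_total^2)
sum(item variances) = 8.6
k/(k-1) = 6/5 = 1.2
1 - 8.6/16.0 = 1 - 0.5375 = 0.4625
alpha = 1.2 * 0.4625
= 0.5550


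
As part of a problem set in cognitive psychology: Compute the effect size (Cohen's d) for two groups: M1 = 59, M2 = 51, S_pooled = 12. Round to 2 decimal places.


Cohen's d = (M1 - M2) / S_pooled
= (59 - 51) / 12
= 8 / 12
= 0.67


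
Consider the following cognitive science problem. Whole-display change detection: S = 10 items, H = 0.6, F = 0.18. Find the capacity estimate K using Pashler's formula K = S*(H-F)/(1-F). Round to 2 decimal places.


K = S * (H - F) / (1 - F)
H - F = 0.42
1 - F = 0.82
K = 10 * 0.42 / 0.82
= 5.12


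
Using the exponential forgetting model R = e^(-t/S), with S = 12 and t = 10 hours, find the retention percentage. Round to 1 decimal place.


R = e^(-t/S)
-t/S = -10/12 = -0.833333
R = e^(-0.833333) = 0.434598
Percentage = 0.434598 * 100
= 43.5


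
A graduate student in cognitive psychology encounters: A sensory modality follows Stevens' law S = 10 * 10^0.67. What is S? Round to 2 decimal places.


S = 10 * 10^0.67
10^0.67 = 4.6774
S = 10 * 4.6774
= 46.77


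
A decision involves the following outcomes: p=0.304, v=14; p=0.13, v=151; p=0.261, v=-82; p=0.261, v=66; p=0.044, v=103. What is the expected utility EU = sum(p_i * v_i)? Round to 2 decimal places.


EU = sum(p_i * v_i)
0.304 * 14 = 4.256
0.13 * 151 = 19.63
0.261 * -82 = -21.402
0.261 * 66 = 17.226
0.044 * 103 = 4.532
EU = 4.256 + 19.63 + -21.402 + 17.226 + 4.532
= 24.24


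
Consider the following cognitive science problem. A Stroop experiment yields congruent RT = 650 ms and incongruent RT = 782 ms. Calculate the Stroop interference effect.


Stroop effect = RT(incongruent) - RT(congruent)
= 782 - 650
= 132 ms


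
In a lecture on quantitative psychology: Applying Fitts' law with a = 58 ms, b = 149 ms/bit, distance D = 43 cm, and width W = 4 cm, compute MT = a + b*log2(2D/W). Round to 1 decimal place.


MT = 58 + 149 * log2(2*43/4)
2D/W = 21.5
log2(21.5) = 4.4263
MT = 58 + 149 * 4.4263
= 717.5 ms


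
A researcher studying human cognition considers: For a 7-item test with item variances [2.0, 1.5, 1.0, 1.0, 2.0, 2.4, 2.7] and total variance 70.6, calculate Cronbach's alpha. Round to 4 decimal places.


alpha = (k/(k-1)) * (1 - sum(s_i^2)/s_total^2)
sum(item variances) = 12.6
k/(k-1) = 7/6 = 1.166667
1 - 12.6/70.6 = 1 - 0.17847 = 0.82153
alpha = 1.166667 * 0.82153
= 0.9585


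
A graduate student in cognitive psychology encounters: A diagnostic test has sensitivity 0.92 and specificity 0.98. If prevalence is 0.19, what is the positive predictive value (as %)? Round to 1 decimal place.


PPV = (sens * prev) / (sens * prev + (1-spec) * (1-prev))
Numerator = 0.92 * 0.19 = 0.1748
P(positive and no disease) = (1 - spec) * (1 - prev) = (1 - 0.98) * (1 - 0.19) = 0.0162
Denominator = 0.1748 + 0.0162 = 0.191
PPV = 0.1748 / 0.191 = 0.915183
As percentage = 91.5


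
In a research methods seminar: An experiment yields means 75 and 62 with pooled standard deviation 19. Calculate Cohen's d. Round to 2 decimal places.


Cohen's d = (M1 - M2) / S_pooled
= (75 - 62) / 19
= 13 / 19
= 0.68


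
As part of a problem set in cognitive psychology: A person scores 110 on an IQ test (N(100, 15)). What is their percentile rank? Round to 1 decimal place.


z = (IQ - mean) / SD
z = (110 - 100) / 15 = 0.6667
Percentile = Phi(0.6667) * 100
Phi(0.6667) = 0.747518
= 74.8


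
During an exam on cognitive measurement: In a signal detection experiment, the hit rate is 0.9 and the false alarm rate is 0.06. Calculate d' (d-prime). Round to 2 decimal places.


d' = z(HR) - z(FAR)
z(0.9) = 1.2816
z(0.06) = -1.5548
d' = 1.2816 - -1.5548
= 2.84


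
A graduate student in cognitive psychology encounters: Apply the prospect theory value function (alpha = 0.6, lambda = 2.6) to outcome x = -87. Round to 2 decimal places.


Since x = -87 < 0, use v(x) = -lambda*(-x)^alpha
(-x) = 87
87^0.6 = 14.5785
v(-87) = -2.6 * 14.5785
= -37.90


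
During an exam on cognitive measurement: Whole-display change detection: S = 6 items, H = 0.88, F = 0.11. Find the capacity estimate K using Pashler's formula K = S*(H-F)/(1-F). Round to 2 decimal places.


K = S * (H - F) / (1 - F)
H - F = 0.77
1 - F = 0.89
K = 6 * 0.77 / 0.89
= 5.19


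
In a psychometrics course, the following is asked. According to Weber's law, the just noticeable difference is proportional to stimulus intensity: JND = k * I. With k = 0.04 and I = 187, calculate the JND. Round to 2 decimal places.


JND = k * I
JND = 0.04 * 187
= 7.48


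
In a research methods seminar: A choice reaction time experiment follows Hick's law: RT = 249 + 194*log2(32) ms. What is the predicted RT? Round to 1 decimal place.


RT = 249 + 194 * log2(32)
log2(32) = 5.0
RT = 249 + 194 * 5.0
= 249 + 970.0
= 1219.0 ms


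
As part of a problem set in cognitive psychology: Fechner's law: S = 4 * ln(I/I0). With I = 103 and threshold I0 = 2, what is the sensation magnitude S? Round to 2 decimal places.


S = 4 * ln(103/2)
I/I0 = 51.5
ln(51.5) = 3.9416
S = 4 * 3.9416
= 15.77


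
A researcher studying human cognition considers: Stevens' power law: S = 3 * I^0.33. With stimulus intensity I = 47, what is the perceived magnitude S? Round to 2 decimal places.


S = 3 * 47^0.33
47^0.33 = 3.5628
S = 3 * 3.5628
= 10.69


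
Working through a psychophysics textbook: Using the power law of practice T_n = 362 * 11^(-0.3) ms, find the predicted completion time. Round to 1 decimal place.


T_n = 362 * 11^(-0.3)
11^(-0.3) = 0.48706
T_n = 362 * 0.48706
= 176.3 ms


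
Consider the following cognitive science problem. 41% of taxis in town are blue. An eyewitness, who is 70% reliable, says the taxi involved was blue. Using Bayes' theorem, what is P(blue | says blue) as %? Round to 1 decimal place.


P(blue | says blue) = P(says blue | blue)*P(blue) / [P(says blue | blue)*P(blue) + P(says blue | not blue)*P(not blue)]
Numerator = 0.7 * 0.41 = 0.287
False identification = 0.3 * 0.59 = 0.177
P = 0.287 / (0.287 + 0.177)
= 0.287 / 0.464
As percentage = 61.9


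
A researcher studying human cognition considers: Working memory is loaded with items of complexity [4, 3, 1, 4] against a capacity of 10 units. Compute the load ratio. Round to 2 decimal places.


Total complexity = 4 + 3 + 1 + 4 = 12
Load = total / capacity = 12 / 10
= 1.20


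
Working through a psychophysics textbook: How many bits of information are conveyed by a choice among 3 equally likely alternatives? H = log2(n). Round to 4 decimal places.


H = log2(n)
H = log2(3)
= 1.5850


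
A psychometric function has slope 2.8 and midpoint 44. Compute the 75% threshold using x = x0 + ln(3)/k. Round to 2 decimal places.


At P = 0.75: 0.75 = 1/(1 + e^(-k*(x-x0)))
Solving: e^(-k*(x-x0)) = 1/3
x = x0 + ln(3)/k
ln(3) = 1.0986
x = 44 + 1.0986/2.8
= 44 + 0.3924
= 44.39


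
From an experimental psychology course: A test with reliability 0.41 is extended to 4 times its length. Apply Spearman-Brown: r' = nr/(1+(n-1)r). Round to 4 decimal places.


r_new = n*r / (1 + (n-1)*r)
Numerator = 4 * 0.41 = 1.64
Denominator = 1 + 3 * 0.41 = 2.23
r_new = 1.64 / 2.23
= 0.7354


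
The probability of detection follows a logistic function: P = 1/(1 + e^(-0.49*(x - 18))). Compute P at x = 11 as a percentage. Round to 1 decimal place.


P(x) = 1/(1 + e^(-0.49*(11 - 18)))
Exponent = -0.49 * -7 = 3.43
e^(3.43) = 30.876643
P = 1/(1 + 30.876643) = 0.031371
Percentage = 3.1


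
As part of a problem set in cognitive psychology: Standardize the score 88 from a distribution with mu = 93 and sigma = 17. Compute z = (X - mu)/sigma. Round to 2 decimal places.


z = (X - mu) / sigma
= (88 - 93) / 17
= -5 / 17
= -0.29


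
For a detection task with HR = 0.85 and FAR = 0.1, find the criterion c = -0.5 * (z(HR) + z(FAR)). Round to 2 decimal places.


c = -0.5 * (z(HR) + z(FAR))
z(0.85) = 1.0364
z(0.1) = -1.2816
c = -0.5 * (1.0364 + -1.2816)
= -0.5 * -0.2452
= 0.12


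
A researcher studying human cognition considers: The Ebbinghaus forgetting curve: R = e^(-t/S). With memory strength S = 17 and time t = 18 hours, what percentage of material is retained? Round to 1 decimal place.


R = e^(-t/S)
-t/S = -18/17 = -1.058824
R = e^(-1.058824) = 0.346863
Percentage = 0.346863 * 100
= 34.7


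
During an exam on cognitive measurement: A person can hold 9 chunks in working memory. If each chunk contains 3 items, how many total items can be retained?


Total items = chunks * items_per_chunk
= 9 * 3
= 27


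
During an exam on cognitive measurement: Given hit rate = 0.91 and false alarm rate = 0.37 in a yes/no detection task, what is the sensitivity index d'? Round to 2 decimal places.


d' = z(HR) - z(FAR)
z(0.91) = 1.3408
z(0.37) = -0.3319
d' = 1.3408 - -0.3319
= 1.67


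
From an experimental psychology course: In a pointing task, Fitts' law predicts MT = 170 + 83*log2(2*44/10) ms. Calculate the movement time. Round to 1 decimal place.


MT = 170 + 83 * log2(2*44/10)
2D/W = 8.8
log2(8.8) = 3.1375
MT = 170 + 83 * 3.1375
= 430.4 ms


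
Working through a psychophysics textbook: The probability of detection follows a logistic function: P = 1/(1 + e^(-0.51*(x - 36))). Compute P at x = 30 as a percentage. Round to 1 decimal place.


P(x) = 1/(1 + e^(-0.51*(30 - 36)))
Exponent = -0.51 * -6 = 3.06
e^(3.06) = 21.327557
P = 1/(1 + 21.327557) = 0.044788
Percentage = 4.5


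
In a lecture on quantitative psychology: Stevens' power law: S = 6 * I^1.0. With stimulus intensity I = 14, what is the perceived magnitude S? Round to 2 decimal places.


S = 6 * 14^1.0
14^1.0 = 14.0
S = 6 * 14.0
= 84.00


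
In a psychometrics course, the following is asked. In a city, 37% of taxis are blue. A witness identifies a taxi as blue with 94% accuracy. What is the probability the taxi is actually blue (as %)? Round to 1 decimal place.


P(blue | says blue) = P(says blue | blue)*P(blue) / [P(says blue | blue)*P(blue) + P(says blue | not blue)*P(not blue)]
Numerator = 0.94 * 0.37 = 0.3478
False identification = 0.06 * 0.63 = 0.0378
P = 0.3478 / (0.3478 + 0.0378)
= 0.3478 / 0.3856
As percentage = 90.2


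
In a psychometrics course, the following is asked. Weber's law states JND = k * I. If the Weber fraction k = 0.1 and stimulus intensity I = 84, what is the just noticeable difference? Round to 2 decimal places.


JND = k * I
JND = 0.1 * 84
= 8.40


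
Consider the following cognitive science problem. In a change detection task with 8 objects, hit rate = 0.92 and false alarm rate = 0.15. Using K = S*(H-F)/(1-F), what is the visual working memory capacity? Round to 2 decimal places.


K = S * (H - F) / (1 - F)
H - F = 0.77
1 - F = 0.85
K = 8 * 0.77 / 0.85
= 7.25


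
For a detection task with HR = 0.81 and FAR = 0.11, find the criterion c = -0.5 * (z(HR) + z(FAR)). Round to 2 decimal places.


c = -0.5 * (z(HR) + z(FAR))
z(0.81) = 0.8779
z(0.11) = -1.2265
c = -0.5 * (0.8779 + -1.2265)
= -0.5 * -0.3486
= 0.17


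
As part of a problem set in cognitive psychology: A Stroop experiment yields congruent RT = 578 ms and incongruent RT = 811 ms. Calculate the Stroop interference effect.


Stroop effect = RT(incongruent) - RT(congruent)
= 811 - 578
= 233 ms


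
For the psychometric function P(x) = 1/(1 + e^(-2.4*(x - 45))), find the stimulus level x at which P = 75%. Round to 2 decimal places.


At P = 0.75: 0.75 = 1/(1 + e^(-k*(x-x0)))
Solving: e^(-k*(x-x0)) = 1/3
x = x0 + ln(3)/k
ln(3) = 1.0986
x = 45 + 1.0986/2.4
= 45 + 0.4578
= 45.46


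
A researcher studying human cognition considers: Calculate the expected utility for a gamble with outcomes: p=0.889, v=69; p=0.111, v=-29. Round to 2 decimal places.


EU = sum(p_i * v_i)
0.889 * 69 = 61.341
0.111 * -29 = -3.219
EU = 61.341 + -3.219
= 58.12


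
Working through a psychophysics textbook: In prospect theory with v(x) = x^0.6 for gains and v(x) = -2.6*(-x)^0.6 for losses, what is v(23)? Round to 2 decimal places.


Since x = 23 >= 0, use v(x) = x^0.6
23^0.6 = 6.562
v(23) = 6.56


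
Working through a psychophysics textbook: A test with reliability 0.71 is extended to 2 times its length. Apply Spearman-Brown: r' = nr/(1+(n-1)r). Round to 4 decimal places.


r_new = n*r / (1 + (n-1)*r)
Numerator = 2 * 0.71 = 1.42
Denominator = 1 + 1 * 0.71 = 1.71
r_new = 1.42 / 1.71
= 0.8304


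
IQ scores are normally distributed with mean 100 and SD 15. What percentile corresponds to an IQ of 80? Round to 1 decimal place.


z = (IQ - mean) / SD
z = (80 - 100) / 15 = -1.3333
Percentile = Phi(-1.3333) * 100
Phi(-1.3333) = 0.091217
= 9.1


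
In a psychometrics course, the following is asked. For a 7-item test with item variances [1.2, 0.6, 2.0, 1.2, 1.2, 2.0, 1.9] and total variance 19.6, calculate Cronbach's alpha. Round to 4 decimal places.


alpha = (k/(k-1)) * (1 - sum(s_i^2)/s_total^2)
sum(item variances) = 10.1
k/(k-1) = 7/6 = 1.166667
1 - 10.1/19.6 = 1 - 0.515306 = 0.484694
alpha = 1.166667 * 0.484694
= 0.5655


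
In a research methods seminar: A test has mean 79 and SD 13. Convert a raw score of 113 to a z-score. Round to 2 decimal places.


z = (X - mu) / sigma
= (113 - 79) / 13
= 34 / 13
= 2.62


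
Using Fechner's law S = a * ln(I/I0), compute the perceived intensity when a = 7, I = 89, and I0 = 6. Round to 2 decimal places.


S = 7 * ln(89/6)
I/I0 = 14.833333
ln(14.833333) = 2.6969
S = 7 * 2.6969
= 18.88


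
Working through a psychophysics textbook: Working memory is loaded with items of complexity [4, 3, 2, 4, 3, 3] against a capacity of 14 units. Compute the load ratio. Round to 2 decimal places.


Total complexity = 4 + 3 + 2 + 4 + 3 + 3 = 19
Load = total / capacity = 19 / 14
= 1.36


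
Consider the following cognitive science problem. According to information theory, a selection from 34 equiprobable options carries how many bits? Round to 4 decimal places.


H = log2(n)
H = log2(34)
= 5.0875


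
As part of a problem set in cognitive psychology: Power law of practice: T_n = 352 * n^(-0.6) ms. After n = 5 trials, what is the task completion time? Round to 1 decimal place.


T_n = 352 * 5^(-0.6)
5^(-0.6) = 0.380731
T_n = 352 * 0.380731
= 134.0 ms


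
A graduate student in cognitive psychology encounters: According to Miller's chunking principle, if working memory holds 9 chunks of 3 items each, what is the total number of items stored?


Total items = chunks * items_per_chunk
= 9 * 3
= 27


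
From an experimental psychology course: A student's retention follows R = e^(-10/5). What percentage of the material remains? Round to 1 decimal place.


R = e^(-t/S)
-t/S = -10/5 = -2.0
R = e^(-2.0) = 0.135335
Percentage = 0.135335 * 100
= 13.5


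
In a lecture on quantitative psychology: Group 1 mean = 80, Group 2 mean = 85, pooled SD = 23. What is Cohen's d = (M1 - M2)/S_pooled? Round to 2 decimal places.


Cohen's d = (M1 - M2) / S_pooled
= (80 - 85) / 23
= -5 / 23
= -0.22


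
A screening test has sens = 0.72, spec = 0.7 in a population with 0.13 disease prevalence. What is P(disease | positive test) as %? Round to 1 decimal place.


PPV = (sens * prev) / (sens * prev + (1-spec) * (1-prev))
Numerator = 0.72 * 0.13 = 0.0936
P(positive and no disease) = (1 - spec) * (1 - prev) = (1 - 0.7) * (1 - 0.13) = 0.261
Denominator = 0.0936 + 0.261 = 0.3546
PPV = 0.0936 / 0.3546 = 0.263959
As percentage = 26.4


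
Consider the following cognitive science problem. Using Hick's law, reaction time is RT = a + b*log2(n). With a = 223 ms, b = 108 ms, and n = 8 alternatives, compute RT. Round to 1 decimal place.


RT = 223 + 108 * log2(8)
log2(8) = 3.0
RT = 223 + 108 * 3.0
= 223 + 324.0
= 547.0 ms


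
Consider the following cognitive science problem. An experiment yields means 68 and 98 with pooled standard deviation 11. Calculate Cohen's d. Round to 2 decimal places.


Cohen's d = (M1 - M2) / S_pooled
= (68 - 98) / 11
= -30 / 11
= -2.73


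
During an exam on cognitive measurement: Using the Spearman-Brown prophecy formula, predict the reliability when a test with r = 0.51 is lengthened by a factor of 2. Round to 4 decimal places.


r_new = n*r / (1 + (n-1)*r)
Numerator = 2 * 0.51 = 1.02
Denominator = 1 + 1 * 0.51 = 1.51
r_new = 1.02 / 1.51
= 0.6755


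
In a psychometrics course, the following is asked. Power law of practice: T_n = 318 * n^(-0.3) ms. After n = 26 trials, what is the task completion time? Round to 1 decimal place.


T_n = 318 * 26^(-0.3)
26^(-0.3) = 0.376277
T_n = 318 * 0.376277
= 119.7 ms


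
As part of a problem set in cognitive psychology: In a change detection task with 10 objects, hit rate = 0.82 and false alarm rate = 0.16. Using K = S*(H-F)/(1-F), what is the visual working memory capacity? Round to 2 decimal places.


K = S * (H - F) / (1 - F)
H - F = 0.66
1 - F = 0.84
K = 10 * 0.66 / 0.84
= 7.86


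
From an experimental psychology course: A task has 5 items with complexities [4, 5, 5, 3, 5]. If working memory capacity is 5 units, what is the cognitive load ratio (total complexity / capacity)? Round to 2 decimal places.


Total complexity = 4 + 5 + 5 + 3 + 5 = 22
Load = total / capacity = 22 / 5
= 4.40


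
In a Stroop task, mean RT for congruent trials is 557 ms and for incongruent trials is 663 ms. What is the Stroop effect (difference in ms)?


Stroop effect = RT(incongruent) - RT(congruent)
= 663 - 557
= 106 ms


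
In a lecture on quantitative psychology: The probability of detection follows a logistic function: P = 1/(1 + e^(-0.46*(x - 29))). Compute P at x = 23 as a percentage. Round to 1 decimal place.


P(x) = 1/(1 + e^(-0.46*(23 - 29)))
Exponent = -0.46 * -6 = 2.76
e^(2.76) = 15.799843
P = 1/(1 + 15.799843) = 0.059524
Percentage = 6.0


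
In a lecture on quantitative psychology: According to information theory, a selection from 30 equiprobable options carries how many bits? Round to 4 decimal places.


H = log2(n)
H = log2(30)
= 4.9069


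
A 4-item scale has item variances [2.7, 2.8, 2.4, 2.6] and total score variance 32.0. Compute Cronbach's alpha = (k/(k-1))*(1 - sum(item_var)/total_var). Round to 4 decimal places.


alpha = (k/(k-1)) * (1 - sum(s_i^2)/s_total^2)
sum(item variances) = 10.5
k/(k-1) = 4/3 = 1.333333
1 - 10.5/32.0 = 1 - 0.328125 = 0.671875
alpha = 1.333333 * 0.671875
= 0.8958


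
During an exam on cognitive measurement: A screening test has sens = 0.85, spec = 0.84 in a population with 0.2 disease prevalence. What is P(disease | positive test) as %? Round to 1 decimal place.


PPV = (sens * prev) / (sens * prev + (1-spec) * (1-prev))
Numerator = 0.85 * 0.2 = 0.17
P(positive and no disease) = (1 - spec) * (1 - prev) = (1 - 0.84) * (1 - 0.2) = 0.128
Denominator = 0.17 + 0.128 = 0.298
PPV = 0.17 / 0.298 = 0.57047
As percentage = 57.0


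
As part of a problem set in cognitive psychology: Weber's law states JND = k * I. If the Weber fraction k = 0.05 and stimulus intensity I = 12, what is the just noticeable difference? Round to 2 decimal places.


JND = k * I
JND = 0.05 * 12
= 0.60


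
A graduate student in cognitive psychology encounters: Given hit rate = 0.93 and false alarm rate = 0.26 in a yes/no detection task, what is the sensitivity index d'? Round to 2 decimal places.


d' = z(HR) - z(FAR)
z(0.93) = 1.4758
z(0.26) = -0.6433
d' = 1.4758 - -0.6433
= 2.12


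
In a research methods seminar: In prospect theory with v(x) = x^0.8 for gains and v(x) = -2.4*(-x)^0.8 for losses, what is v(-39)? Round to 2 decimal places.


Since x = -39 < 0, use v(x) = -lambda*(-x)^alpha
(-x) = 39
39^0.8 = 18.7435
v(-39) = -2.4 * 18.7435
= -44.98


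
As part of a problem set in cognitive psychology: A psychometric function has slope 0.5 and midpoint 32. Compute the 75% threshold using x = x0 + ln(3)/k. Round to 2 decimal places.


At P = 0.75: 0.75 = 1/(1 + e^(-k*(x-x0)))
Solving: e^(-k*(x-x0)) = 1/3
x = x0 + ln(3)/k
ln(3) = 1.0986
x = 32 + 1.0986/0.5
= 32 + 2.1972
= 34.20


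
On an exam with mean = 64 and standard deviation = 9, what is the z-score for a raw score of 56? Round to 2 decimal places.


z = (X - mu) / sigma
= (56 - 64) / 9
= -8 / 9
= -0.89


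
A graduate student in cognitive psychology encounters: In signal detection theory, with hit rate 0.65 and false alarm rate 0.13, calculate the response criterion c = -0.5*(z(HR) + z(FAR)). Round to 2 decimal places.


c = -0.5 * (z(HR) + z(FAR))
z(0.65) = 0.3853
z(0.13) = -1.1264
c = -0.5 * (0.3853 + -1.1264)
= -0.5 * -0.7411
= 0.37


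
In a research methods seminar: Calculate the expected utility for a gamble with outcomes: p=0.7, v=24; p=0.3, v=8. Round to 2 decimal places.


EU = sum(p_i * v_i)
0.7 * 24 = 16.8
0.3 * 8 = 2.4
EU = 16.8 + 2.4
= 19.20


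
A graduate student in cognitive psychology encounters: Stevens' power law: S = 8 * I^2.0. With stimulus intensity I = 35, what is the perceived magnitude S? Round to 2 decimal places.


S = 8 * 35^2.0
35^2.0 = 1225.0
S = 8 * 1225.0
= 9800.00


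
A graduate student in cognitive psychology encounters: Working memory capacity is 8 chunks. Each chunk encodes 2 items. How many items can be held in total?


Total items = chunks * items_per_chunk
= 8 * 2
= 16


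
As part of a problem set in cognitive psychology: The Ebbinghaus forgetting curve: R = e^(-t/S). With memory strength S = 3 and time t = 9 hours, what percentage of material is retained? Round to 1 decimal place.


R = e^(-t/S)
-t/S = -9/3 = -3.0
R = e^(-3.0) = 0.049787
Percentage = 0.049787 * 100
= 5.0


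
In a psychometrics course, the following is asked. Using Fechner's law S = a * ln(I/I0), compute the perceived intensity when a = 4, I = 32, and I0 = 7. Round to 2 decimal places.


S = 4 * ln(32/7)
I/I0 = 4.571429
ln(4.571429) = 1.5198
S = 4 * 1.5198
= 6.08


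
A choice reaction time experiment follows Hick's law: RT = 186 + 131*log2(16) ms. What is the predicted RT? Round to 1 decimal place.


RT = 186 + 131 * log2(16)
log2(16) = 4.0
RT = 186 + 131 * 4.0
= 186 + 524.0
= 710.0 ms


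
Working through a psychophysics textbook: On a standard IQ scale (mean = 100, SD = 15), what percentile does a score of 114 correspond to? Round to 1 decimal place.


z = (IQ - mean) / SD
z = (114 - 100) / 15 = 0.9333
Percentile = Phi(0.9333) * 100
Phi(0.9333) = 0.824667
= 82.5


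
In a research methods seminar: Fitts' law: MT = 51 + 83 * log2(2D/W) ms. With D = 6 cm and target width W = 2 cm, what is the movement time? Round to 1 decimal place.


MT = 51 + 83 * log2(2*6/2)
2D/W = 6.0
log2(6.0) = 2.585
MT = 51 + 83 * 2.585
= 265.6 ms


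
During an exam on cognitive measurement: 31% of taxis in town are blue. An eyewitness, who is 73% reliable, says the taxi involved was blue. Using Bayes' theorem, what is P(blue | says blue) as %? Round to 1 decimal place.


P(blue | says blue) = P(says blue | blue)*P(blue) / [P(says blue | blue)*P(blue) + P(says blue | not blue)*P(not blue)]
Numerator = 0.73 * 0.31 = 0.2263
False identification = 0.27 * 0.69 = 0.1863
P = 0.2263 / (0.2263 + 0.1863)
= 0.2263 / 0.4126
As percentage = 54.8


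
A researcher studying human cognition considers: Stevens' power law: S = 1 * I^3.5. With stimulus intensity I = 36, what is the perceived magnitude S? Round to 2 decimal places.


S = 1 * 36^3.5
36^3.5 = 279936.0
S = 1 * 279936.0
= 279936.00


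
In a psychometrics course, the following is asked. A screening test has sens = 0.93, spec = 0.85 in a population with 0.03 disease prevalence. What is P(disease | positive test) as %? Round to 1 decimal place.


PPV = (sens * prev) / (sens * prev + (1-spec) * (1-prev))
Numerator = 0.93 * 0.03 = 0.0279
P(positive and no disease) = (1 - spec) * (1 - prev) = (1 - 0.85) * (1 - 0.03) = 0.1455
Denominator = 0.0279 + 0.1455 = 0.1734
PPV = 0.0279 / 0.1734 = 0.1609
As percentage = 16.1


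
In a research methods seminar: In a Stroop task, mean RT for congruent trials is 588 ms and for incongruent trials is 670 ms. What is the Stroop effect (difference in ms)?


Stroop effect = RT(incongruent) - RT(congruent)
= 670 - 588
= 82 ms


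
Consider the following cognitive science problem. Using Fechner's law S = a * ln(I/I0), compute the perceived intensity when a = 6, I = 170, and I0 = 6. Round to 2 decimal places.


S = 6 * ln(170/6)
I/I0 = 28.333333
ln(28.333333) = 3.344
S = 6 * 3.344
= 20.06


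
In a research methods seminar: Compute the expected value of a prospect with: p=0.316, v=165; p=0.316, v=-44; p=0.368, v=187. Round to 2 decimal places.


EU = sum(p_i * v_i)
0.316 * 165 = 52.14
0.316 * -44 = -13.904
0.368 * 187 = 68.816
EU = 52.14 + -13.904 + 68.816
= 107.05


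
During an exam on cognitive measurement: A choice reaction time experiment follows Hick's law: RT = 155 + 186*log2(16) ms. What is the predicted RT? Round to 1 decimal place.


RT = 155 + 186 * log2(16)
log2(16) = 4.0
RT = 155 + 186 * 4.0
= 155 + 744.0
= 899.0 ms


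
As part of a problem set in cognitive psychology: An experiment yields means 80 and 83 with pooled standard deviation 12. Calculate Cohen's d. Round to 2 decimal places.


Cohen's d = (M1 - M2) / S_pooled
= (80 - 83) / 12
= -3 / 12
= -0.25


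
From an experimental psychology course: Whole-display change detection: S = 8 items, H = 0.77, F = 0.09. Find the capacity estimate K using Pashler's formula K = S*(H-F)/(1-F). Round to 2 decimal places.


K = S * (H - F) / (1 - F)
H - F = 0.68
1 - F = 0.91
K = 8 * 0.68 / 0.91
= 5.98


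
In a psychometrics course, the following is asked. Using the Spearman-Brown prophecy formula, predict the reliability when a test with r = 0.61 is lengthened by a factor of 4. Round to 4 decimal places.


r_new = n*r / (1 + (n-1)*r)
Numerator = 4 * 0.61 = 2.44
Denominator = 1 + 3 * 0.61 = 2.83
r_new = 2.44 / 2.83
= 0.8622


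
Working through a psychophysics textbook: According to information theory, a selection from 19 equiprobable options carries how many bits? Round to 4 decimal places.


H = log2(n)
H = log2(19)
= 4.2479


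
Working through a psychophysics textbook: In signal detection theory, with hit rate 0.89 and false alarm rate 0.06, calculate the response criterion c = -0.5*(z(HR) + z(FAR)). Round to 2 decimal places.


c = -0.5 * (z(HR) + z(FAR))
z(0.89) = 1.2265
z(0.06) = -1.5548
c = -0.5 * (1.2265 + -1.5548)
= -0.5 * -0.3283
= 0.16


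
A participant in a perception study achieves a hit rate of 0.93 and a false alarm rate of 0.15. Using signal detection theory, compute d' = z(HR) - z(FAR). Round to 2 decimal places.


d' = z(HR) - z(FAR)
z(0.93) = 1.4758
z(0.15) = -1.0364
d' = 1.4758 - -1.0364
= 2.51


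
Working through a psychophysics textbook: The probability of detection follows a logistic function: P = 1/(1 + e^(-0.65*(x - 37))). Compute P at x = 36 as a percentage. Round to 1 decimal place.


P(x) = 1/(1 + e^(-0.65*(36 - 37)))
Exponent = -0.65 * -1 = 0.65
e^(0.65) = 1.915541
P = 1/(1 + 1.915541) = 0.34299
Percentage = 34.3


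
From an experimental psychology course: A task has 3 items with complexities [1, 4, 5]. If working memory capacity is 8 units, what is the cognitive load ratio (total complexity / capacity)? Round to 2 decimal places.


Total complexity = 1 + 4 + 5 = 10
Load = total / capacity = 10 / 8
= 1.25


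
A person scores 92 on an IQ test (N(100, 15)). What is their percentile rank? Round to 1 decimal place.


z = (IQ - mean) / SD
z = (92 - 100) / 15 = -0.5333
Percentile = Phi(-0.5333) * 100
Phi(-0.5333) = 0.296913
= 29.7


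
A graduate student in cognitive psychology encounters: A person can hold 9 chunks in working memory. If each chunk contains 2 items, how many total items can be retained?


Total items = chunks * items_per_chunk
= 9 * 2
= 18


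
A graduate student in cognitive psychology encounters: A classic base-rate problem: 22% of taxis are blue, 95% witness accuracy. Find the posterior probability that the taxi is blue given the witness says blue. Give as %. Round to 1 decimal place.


P(blue | says blue) = P(says blue | blue)*P(blue) / [P(says blue | blue)*P(blue) + P(says blue | not blue)*P(not blue)]
Numerator = 0.95 * 0.22 = 0.209
False identification = 0.05 * 0.78 = 0.039
P = 0.209 / (0.209 + 0.039)
= 0.209 / 0.248
As percentage = 84.3


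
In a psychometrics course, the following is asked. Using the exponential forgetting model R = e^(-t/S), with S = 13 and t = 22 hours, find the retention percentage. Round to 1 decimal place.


R = e^(-t/S)
-t/S = -22/13 = -1.692308
R = e^(-1.692308) = 0.184094
Percentage = 0.184094 * 100
= 18.4


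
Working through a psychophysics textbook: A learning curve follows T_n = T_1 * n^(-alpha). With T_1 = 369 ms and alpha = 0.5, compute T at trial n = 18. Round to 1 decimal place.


T_n = 369 * 18^(-0.5)
18^(-0.5) = 0.235702
T_n = 369 * 0.235702
= 87.0 ms


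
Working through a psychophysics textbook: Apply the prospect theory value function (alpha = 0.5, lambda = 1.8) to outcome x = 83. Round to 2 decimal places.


Since x = 83 >= 0, use v(x) = x^0.5
83^0.5 = 9.1104
v(83) = 9.11


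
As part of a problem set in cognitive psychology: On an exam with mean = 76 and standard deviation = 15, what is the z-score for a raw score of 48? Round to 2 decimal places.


z = (X - mu) / sigma
= (48 - 76) / 15
= -28 / 15
= -1.87


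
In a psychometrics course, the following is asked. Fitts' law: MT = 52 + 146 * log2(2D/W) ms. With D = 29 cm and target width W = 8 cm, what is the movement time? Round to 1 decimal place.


MT = 52 + 146 * log2(2*29/8)
2D/W = 7.25
log2(7.25) = 2.858
MT = 52 + 146 * 2.858
= 469.3 ms


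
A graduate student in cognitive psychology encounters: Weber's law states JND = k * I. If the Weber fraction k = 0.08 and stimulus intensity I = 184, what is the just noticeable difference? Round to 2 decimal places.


JND = k * I
JND = 0.08 * 184
= 14.72


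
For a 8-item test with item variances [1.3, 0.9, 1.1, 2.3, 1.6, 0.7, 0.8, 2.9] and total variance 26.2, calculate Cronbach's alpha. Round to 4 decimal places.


alpha = (k/(k-1)) * (1 - sum(s_i^2)/s_total^2)
sum(item variances) = 11.6
k/(k-1) = 8/7 = 1.142857
1 - 11.6/26.2 = 1 - 0.442748 = 0.557252
alpha = 1.142857 * 0.557252
= 0.6369


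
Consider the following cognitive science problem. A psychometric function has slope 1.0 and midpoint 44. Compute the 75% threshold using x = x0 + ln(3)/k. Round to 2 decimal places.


At P = 0.75: 0.75 = 1/(1 + e^(-k*(x-x0)))
Solving: e^(-k*(x-x0)) = 1/3
x = x0 + ln(3)/k
ln(3) = 1.0986
x = 44 + 1.0986/1.0
= 44 + 1.0986
= 45.10


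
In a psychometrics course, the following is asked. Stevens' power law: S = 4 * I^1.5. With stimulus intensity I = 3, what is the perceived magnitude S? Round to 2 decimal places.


S = 4 * 3^1.5
3^1.5 = 5.1962
S = 4 * 5.1962
= 20.78


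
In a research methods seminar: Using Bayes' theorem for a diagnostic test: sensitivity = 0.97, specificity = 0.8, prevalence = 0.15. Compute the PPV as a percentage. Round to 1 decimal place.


PPV = (sens * prev) / (sens * prev + (1-spec) * (1-prev))
Numerator = 0.97 * 0.15 = 0.1455
P(positive and no disease) = (1 - spec) * (1 - prev) = (1 - 0.8) * (1 - 0.15) = 0.17
Denominator = 0.1455 + 0.17 = 0.3155
PPV = 0.1455 / 0.3155 = 0.461173
As percentage = 46.1


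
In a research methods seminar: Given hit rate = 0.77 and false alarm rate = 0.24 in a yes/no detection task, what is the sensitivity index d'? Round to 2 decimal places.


d' = z(HR) - z(FAR)
z(0.77) = 0.7388
z(0.24) = -0.7063
d' = 0.7388 - -0.7063
= 1.45


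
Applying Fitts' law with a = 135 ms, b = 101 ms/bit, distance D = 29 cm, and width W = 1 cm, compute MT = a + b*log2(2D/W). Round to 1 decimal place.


MT = 135 + 101 * log2(2*29/1)
2D/W = 58.0
log2(58.0) = 5.858
MT = 135 + 101 * 5.858
= 726.7 ms


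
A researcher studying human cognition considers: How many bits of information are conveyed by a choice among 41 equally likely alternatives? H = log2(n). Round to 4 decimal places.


H = log2(n)
H = log2(41)
= 5.3576


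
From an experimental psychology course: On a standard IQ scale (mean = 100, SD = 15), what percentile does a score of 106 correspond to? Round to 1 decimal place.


z = (IQ - mean) / SD
z = (106 - 100) / 15 = 0.4
Percentile = Phi(0.4) * 100
Phi(0.4) = 0.655422
= 65.5


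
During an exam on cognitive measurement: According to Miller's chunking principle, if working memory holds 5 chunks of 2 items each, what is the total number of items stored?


Total items = chunks * items_per_chunk
= 5 * 2
= 10


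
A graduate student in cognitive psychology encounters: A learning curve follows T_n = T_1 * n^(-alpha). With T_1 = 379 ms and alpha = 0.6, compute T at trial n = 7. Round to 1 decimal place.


T_n = 379 * 7^(-0.6)
7^(-0.6) = 0.311129
T_n = 379 * 0.311129
= 117.9 ms


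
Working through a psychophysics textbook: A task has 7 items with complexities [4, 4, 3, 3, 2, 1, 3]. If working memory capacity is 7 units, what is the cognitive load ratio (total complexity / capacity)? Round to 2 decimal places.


Total complexity = 4 + 4 + 3 + 3 + 2 + 1 + 3 = 20
Load = total / capacity = 20 / 7
= 2.86


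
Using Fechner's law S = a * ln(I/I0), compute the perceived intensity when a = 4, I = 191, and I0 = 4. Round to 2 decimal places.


S = 4 * ln(191/4)
I/I0 = 47.75
ln(47.75) = 3.866
S = 4 * 3.866
= 15.46


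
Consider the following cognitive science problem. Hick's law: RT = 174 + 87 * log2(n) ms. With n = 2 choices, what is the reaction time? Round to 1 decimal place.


RT = 174 + 87 * log2(2)
log2(2) = 1.0
RT = 174 + 87 * 1.0
= 174 + 87.0
= 261.0 ms


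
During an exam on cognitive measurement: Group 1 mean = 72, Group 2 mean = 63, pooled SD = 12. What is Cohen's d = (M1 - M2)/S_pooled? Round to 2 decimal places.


Cohen's d = (M1 - M2) / S_pooled
= (72 - 63) / 12
= 9 / 12
= 0.75


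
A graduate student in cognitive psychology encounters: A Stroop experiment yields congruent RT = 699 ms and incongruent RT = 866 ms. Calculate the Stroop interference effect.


Stroop effect = RT(incongruent) - RT(congruent)
= 866 - 699
= 167 ms


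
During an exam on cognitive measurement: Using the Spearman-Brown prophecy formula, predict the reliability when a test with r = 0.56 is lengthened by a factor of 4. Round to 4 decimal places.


r_new = n*r / (1 + (n-1)*r)
Numerator = 4 * 0.56 = 2.24
Denominator = 1 + 3 * 0.56 = 2.68
r_new = 2.24 / 2.68
= 0.8358


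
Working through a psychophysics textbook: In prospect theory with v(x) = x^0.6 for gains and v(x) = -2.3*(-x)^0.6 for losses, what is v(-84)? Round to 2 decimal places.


Since x = -84 < 0, use v(x) = -lambda*(-x)^alpha
(-x) = 84
84^0.6 = 14.2747
v(-84) = -2.3 * 14.2747
= -32.83


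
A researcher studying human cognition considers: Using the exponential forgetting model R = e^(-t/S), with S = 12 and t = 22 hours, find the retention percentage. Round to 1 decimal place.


R = e^(-t/S)
-t/S = -22/12 = -1.833333
R = e^(-1.833333) = 0.15988
Percentage = 0.15988 * 100
= 16.0


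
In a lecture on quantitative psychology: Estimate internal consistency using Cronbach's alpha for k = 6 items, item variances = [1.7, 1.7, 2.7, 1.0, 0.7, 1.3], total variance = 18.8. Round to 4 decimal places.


alpha = (k/(k-1)) * (1 - sum(s_i^2)/s_total^2)
sum(item variances) = 9.1
k/(k-1) = 6/5 = 1.2
1 - 9.1/18.8 = 1 - 0.484043 = 0.515957
alpha = 1.2 * 0.515957
= 0.6191
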